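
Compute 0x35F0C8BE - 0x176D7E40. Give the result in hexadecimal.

0x1E834A7E

Subtract column by column in base 16:
  E-0 → E
  B-4 → 7
  8-E → A (borrow)
  C-7-1 → 4
  0-D → 3 (borrow)
  F-6-1 → 8
  5-7 → E (borrow)
  3-1-1 → 1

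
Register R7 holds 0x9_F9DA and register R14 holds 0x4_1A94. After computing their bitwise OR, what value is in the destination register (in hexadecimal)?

OR each hex digit independently (no carries):
  9|4=D, F|1=F, 9|A=B, D|9=D, A|4=E

0xDFBDE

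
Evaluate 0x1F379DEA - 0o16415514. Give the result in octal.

0x1F379DEA = 0o3715716752 in octal.
Subtract column by column in base 8:
  2-4 → 6 (borrow)
  5-1-1 → 3
  7-5 → 2
  6-5 → 1
  1-1 → 0
  7-4 → 3
  5-6 → 7 (borrow)
  1-1-1 → 7 (borrow)
  7-0-1 → 6
  3-0 → 3

0o3677301236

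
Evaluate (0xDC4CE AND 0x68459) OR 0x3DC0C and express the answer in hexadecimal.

0x7DC4C

0xDC4CE AND 0x68459 = 0x48448.
Then OR with 0x3DC0C.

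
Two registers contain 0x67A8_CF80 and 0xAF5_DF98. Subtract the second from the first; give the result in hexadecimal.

Subtract column by column in base 16:
  0-8 → 8 (borrow)
  8-9-1 → E (borrow)
  F-F-1 → F (borrow)
  C-D-1 → E (borrow)
  8-5-1 → 2
  A-F → B (borrow)
  7-A-1 → C (borrow)
  6-0-1 → 5

0x5CB2EFE8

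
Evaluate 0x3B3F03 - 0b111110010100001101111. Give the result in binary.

0x3B3F03 = 0b1110110011111100000011 in binary.
Subtract column by column in base 2:
  1-1 → 0
  1-1 → 0
  0-1 → 1 (borrow)
  0-1-1 → 0 (borrow)
  0-0-1 → 1 (borrow)
  0-1-1 → 0 (borrow)
  0-1-1 → 0 (borrow)
  0-0-1 → 1 (borrow)
  1-0-1 → 0
  1-0 → 1
  1-0 → 1
  1-1 → 0
  1-0 → 1
  1-1 → 0
  0-0 → 0
  0-0 → 0
  1-1 → 0
  1-1 → 0
  0-1 → 1 (borrow)
  1-1-1 → 1 (borrow)
  1-1-1 → 1 (borrow)
  1-0-1 → 0

0b111000001011010010100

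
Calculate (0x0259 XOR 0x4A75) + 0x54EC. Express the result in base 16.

0x9D18

First 0x0259 XOR 0x4A75 = 0x482C.
Add column by column in base 16, right to left:
  C+C = 8 carry 1
  2+E+1 = 1 carry 1
  8+4+1 = D
  4+5 = 9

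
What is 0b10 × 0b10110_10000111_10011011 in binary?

Multiply each base-2 digit by 2, carrying:
  1×2 = 2 → write 0 carry 1
  1×2+1 = 3 → write 1 carry 1
  0×2+1 = 1 → write 1
  1×2 = 2 → write 0 carry 1
  1×2+1 = 3 → write 1 carry 1
  0×2+1 = 1 → write 1
  0×2 = 0 → write 0
  1×2 = 2 → write 0 carry 1
  1×2+1 = 3 → write 1 carry 1
  1×2+1 = 3 → write 1 carry 1
  1×2+1 = 3 → write 1 carry 1
  0×2+1 = 1 → write 1
  0×2 = 0 → write 0
  0×2 = 0 → write 0
  0×2 = 0 → write 0
  1×2 = 2 → write 0 carry 1
  0×2+1 = 1 → write 1
  1×2 = 2 → write 0 carry 1
  1×2+1 = 3 → write 1 carry 1
  0×2+1 = 1 → write 1
  1×2 = 2 → write 0 carry 1
  remaining carry: 1

0b1011010000111100110110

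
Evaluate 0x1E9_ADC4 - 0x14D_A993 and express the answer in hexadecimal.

0x9C0431

Subtract column by column in base 16:
  4-3 → 1
  C-9 → 3
  D-9 → 4
  A-A → 0
  9-D → C (borrow)
  E-4-1 → 9
  1-1 → 0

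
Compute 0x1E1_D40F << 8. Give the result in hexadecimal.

Shifting left by 8 bits = 2 hex digits: append 2 zeros.

0x1E1D40F00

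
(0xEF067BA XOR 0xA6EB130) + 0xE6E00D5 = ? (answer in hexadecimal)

0x130CD75F

First 0xEF067BA XOR 0xA6EB130 = 0x49ED68A.
Add column by column in base 16, right to left:
  A+5 = F
  8+D = 5 carry 1
  6+0+1 = 7
  D+0 = D
  E+E = C carry 1
  9+6+1 = 0 carry 1
  4+E+1 = 3 carry 1
  final carry 1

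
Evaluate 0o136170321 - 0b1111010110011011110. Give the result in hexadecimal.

0o136170321 = 0x178f0d1 in hexadecimal.
0b1111010110011011110 = 0x7acde in hexadecimal.
Subtract column by column in base 16:
  1-e → 3 (borrow)
  d-d-1 → f (borrow)
  0-c-1 → 3 (borrow)
  f-a-1 → 4
  8-7 → 1
  7-0 → 7
  1-0 → 1

0x17143f3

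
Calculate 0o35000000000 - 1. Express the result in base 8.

The trailing 9 digits are 0, so subtracting 1 borrows through: they become 7 and the next digit up decrements.

0o34777777777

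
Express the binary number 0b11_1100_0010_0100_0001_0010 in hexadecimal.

Group the bits into nibbles: 0011 1100 0010 0100 0001 0010 → 3C2412.

0x3C2412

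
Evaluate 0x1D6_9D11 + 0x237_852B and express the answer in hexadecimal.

0x40E223C

Add column by column in base 16, right to left:
  1+B = C
  1+2 = 3
  D+5 = 2 carry 1
  9+8+1 = 2 carry 1
  6+7+1 = E
  D+3 = 0 carry 1
  1+2+1 = 4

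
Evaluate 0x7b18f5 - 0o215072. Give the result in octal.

0x7b18f5 = 0o36614365 in octal.
Subtract column by column in base 8:
  5-2 → 3
  6-7 → 7 (borrow)
  3-0-1 → 2
  4-5 → 7 (borrow)
  1-1-1 → 7 (borrow)
  6-2-1 → 3
  6-0 → 6
  3-0 → 3

0o36377273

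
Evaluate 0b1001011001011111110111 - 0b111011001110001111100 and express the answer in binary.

0b1111111101101111011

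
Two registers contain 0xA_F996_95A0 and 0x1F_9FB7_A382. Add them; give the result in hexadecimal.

0x2A994E3922

Add column by column in base 16, right to left:
  0+2 = 2
  A+8 = 2 carry 1
  5+3+1 = 9
  9+A = 3 carry 1
  6+7+1 = E
  9+B = 4 carry 1
  9+F+1 = 9 carry 1
  F+9+1 = 9 carry 1
  A+F+1 = A carry 1
  0+1+1 = 2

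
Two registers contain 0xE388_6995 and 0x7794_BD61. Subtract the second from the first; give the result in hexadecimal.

Subtract column by column in base 16:
  5-1 → 4
  9-6 → 3
  9-D → C (borrow)
  6-B-1 → A (borrow)
  8-4-1 → 3
  8-9 → F (borrow)
  3-7-1 → B (borrow)
  E-7-1 → 6

0x6BF3AC34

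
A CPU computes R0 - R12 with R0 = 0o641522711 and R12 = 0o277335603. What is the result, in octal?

Subtract column by column in base 8:
  1-3 → 6 (borrow)
  1-0-1 → 0
  7-6 → 1
  2-5 → 5 (borrow)
  2-3-1 → 6 (borrow)
  5-3-1 → 1
  1-7 → 2 (borrow)
  4-7-1 → 4 (borrow)
  6-2-1 → 3

0o342165106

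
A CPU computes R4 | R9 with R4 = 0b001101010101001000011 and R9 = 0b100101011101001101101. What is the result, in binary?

0b101101011101001101111

OR bit by bit (1 where either bit is 1):
  001101010101001000011
| 100101011101001101101
= 101101011101001101111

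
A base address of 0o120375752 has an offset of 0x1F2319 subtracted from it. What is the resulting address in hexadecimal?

0x122D8D1

0o120375752 = 0x141FBEA in hexadecimal.
Subtract column by column in base 16:
  A-9 → 1
  E-1 → D
  B-3 → 8
  F-2 → D
  1-F → 2 (borrow)
  4-1-1 → 2
  1-0 → 1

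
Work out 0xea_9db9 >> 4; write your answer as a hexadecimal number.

Shifting right by 4 bits = 1 hex digit: drop the last 1.

0xea9db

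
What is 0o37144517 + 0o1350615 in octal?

Add column by column in base 8, right to left:
  7+5 = 4 carry 1
  1+1+1 = 3
  5+6 = 3 carry 1
  4+0+1 = 5
  4+5 = 1 carry 1
  1+3+1 = 5
  7+1 = 0 carry 1
  3+0+1 = 4

0o40515334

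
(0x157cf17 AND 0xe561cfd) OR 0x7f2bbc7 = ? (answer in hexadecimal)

0x157cf17 AND 0xe561cfd = 0x0560c15.
Then OR with 0x7f2bbc7.

0x7f6bfd7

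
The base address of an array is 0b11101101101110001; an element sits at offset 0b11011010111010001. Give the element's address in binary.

0b111001000101000010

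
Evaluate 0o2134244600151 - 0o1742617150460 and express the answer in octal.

Subtract column by column in base 8:
  1-0 → 1
  5-6 → 7 (borrow)
  1-4-1 → 4 (borrow)
  0-0-1 → 7 (borrow)
  0-5-1 → 2 (borrow)
  6-1-1 → 4
  4-7 → 5 (borrow)
  4-1-1 → 2
  2-6 → 4 (borrow)
  4-2-1 → 1
  3-4 → 7 (borrow)
  1-7-1 → 1 (borrow)
  2-1-1 → 0

0o171425427471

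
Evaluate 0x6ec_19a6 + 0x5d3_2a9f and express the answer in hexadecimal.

Add column by column in base 16, right to left:
  6+f = 5 carry 1
  a+9+1 = 4 carry 1
  9+a+1 = 4 carry 1
  1+2+1 = 4
  c+3 = f
  e+d = b carry 1
  6+5+1 = c

0xcbf4445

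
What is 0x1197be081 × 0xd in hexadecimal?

0xe4b4a668d

Multiply each base-16 digit by 13, carrying:
  1×13 = 13 → write d
  8×13 = 104 → write 8 carry 6
  0×13+6 = 6 → write 6
  e×13 = 182 → write 6 carry 11
  b×13+11 = 154 → write a carry 9
  7×13+9 = 100 → write 4 carry 6
  9×13+6 = 123 → write b carry 7
  1×13+7 = 20 → write 4 carry 1
  1×13+1 = 14 → write e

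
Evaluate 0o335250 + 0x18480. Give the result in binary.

0b110011111100101000

0o335250 = 0b11011101010101000 in binary.
0x18480 = 0b11000010010000000 in binary.
Add column by column in base 2, right to left:
  0+0 = 0
  0+0 = 0
  0+0 = 0
  1+0 = 1
  0+0 = 0
  1+0 = 1
  0+0 = 0
  1+1 = 0 carry 1
  0+0+1 = 1
  1+0 = 1
  0+1 = 1
  1+0 = 1
  1+0 = 1
  1+0 = 1
  0+0 = 0
  1+1 = 0 carry 1
  1+1+1 = 1 carry 1
  final carry 1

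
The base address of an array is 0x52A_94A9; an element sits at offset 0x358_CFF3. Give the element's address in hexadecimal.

Add column by column in base 16, right to left:
  9+3 = C
  A+F = 9 carry 1
  4+F+1 = 4 carry 1
  9+C+1 = 6 carry 1
  A+8+1 = 3 carry 1
  2+5+1 = 8
  5+3 = 8

0x883649C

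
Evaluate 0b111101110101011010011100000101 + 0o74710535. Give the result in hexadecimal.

0b111101110101011010011100000101 = 0x3DD5A705 in hexadecimal.
0o74710535 = 0xF3915D in hexadecimal.
Add column by column in base 16, right to left:
  5+D = 2 carry 1
  0+5+1 = 6
  7+1 = 8
  A+9 = 3 carry 1
  5+3+1 = 9
  D+F = C carry 1
  D+0+1 = E
  3+0 = 3

0x3EC93862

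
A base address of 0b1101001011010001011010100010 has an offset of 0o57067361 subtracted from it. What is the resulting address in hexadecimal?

0b1101001011010001011010100010 = 0xD2D16A2 in hexadecimal.
0o57067361 = 0xBC6EF1 in hexadecimal.
Subtract column by column in base 16:
  2-1 → 1
  A-F → B (borrow)
  6-E-1 → 7 (borrow)
  1-6-1 → A (borrow)
  D-C-1 → 0
  2-B → 7 (borrow)
  D-0-1 → C

0xC70A7B1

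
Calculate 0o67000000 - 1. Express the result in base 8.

The trailing 6 digits are 0, so subtracting 1 borrows through: they become 7 and the next digit up decrements.

0o66777777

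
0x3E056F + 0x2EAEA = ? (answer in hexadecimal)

0x40F059

Add column by column in base 16, right to left:
  F+A = 9 carry 1
  6+E+1 = 5 carry 1
  5+A+1 = 0 carry 1
  0+E+1 = F
  E+2 = 0 carry 1
  3+0+1 = 4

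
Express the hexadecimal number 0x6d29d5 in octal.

0o33224725

Expand each hex digit to 4 bits: 6=0110 d=1101 2=0010 9=1001 d=1101 5=0101.
Group the bits in threes: 011 011 010 010 100 111 010 101 → 33224725.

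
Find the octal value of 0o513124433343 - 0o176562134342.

Subtract column by column in base 8:
  3-2 → 1
  4-4 → 0
  3-3 → 0
  3-4 → 7 (borrow)
  3-3-1 → 7 (borrow)
  4-1-1 → 2
  4-2 → 2
  2-6 → 4 (borrow)
  1-5-1 → 3 (borrow)
  3-6-1 → 4 (borrow)
  1-7-1 → 1 (borrow)
  5-1-1 → 3

0o314342277001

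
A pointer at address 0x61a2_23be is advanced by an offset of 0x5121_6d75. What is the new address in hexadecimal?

Add column by column in base 16, right to left:
  e+5 = 3 carry 1
  b+7+1 = 3 carry 1
  3+d+1 = 1 carry 1
  2+6+1 = 9
  2+1 = 3
  a+2 = c
  1+1 = 2
  6+5 = b

0xb2c39133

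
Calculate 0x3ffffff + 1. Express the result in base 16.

0x4000000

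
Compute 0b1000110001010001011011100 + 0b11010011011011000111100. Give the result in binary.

Add column by column in base 2, right to left:
  0+0 = 0
  0+0 = 0
  1+1 = 0 carry 1
  1+1+1 = 1 carry 1
  1+1+1 = 1 carry 1
  0+1+1 = 0 carry 1
  1+0+1 = 0 carry 1
  1+0+1 = 0 carry 1
  0+0+1 = 1
  1+1 = 0 carry 1
  0+1+1 = 0 carry 1
  0+0+1 = 1
  0+1 = 1
  1+1 = 0 carry 1
  0+0+1 = 1
  1+1 = 0 carry 1
  0+1+1 = 0 carry 1
  0+0+1 = 1
  0+0 = 0
  1+1 = 0 carry 1
  1+0+1 = 0 carry 1
  0+1+1 = 0 carry 1
  0+1+1 = 0 carry 1
  0+0+1 = 1
  1+0 = 1

0b1100000100101100100011000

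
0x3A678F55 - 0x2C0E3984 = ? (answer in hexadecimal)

0xE5955D1

Subtract column by column in base 16:
  5-4 → 1
  5-8 → D (borrow)
  F-9-1 → 5
  8-3 → 5
  7-E → 9 (borrow)
  6-0-1 → 5
  A-C → E (borrow)
  3-2-1 → 0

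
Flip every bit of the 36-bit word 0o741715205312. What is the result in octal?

Each oct digit d becomes 7−d:
  7→0, 4→3, 1→6, 7→0, 1→6, 5→2, 2→5, 0→7, 5→2, 3→4, 1→6, 2→5

0o036062572465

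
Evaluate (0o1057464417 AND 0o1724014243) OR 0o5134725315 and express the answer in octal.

0o1057464417 AND 0o1724014243 = 0o1004004003.
Then OR with 0o5134725315.

0o5134725317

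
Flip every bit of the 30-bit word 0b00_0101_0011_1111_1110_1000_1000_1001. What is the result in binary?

Invert each bit: 000101001111111110100010001001 → 111010110000000001011101110110.

0b111010110000000001011101110110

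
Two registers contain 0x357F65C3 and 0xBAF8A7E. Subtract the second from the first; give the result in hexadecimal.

Subtract column by column in base 16:
  3-E → 5 (borrow)
  C-7-1 → 4
  5-A → B (borrow)
  6-8-1 → D (borrow)
  F-F-1 → F (borrow)
  7-A-1 → C (borrow)
  5-B-1 → 9 (borrow)
  3-0-1 → 2

0x29CFDB45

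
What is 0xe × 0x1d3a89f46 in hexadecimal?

Multiply each base-16 digit by 14, carrying:
  6×14 = 84 → write 4 carry 5
  4×14+5 = 61 → write d carry 3
  f×14+3 = 213 → write 5 carry 13
  9×14+13 = 139 → write b carry 8
  8×14+8 = 120 → write 8 carry 7
  a×14+7 = 147 → write 3 carry 9
  3×14+9 = 51 → write 3 carry 3
  d×14+3 = 185 → write 9 carry 11
  1×14+11 = 25 → write 9 carry 1
  remaining carry: 1

0x199338b5d4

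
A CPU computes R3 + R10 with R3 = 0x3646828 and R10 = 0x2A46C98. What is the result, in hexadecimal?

0x608D4C0

Add column by column in base 16, right to left:
  8+8 = 0 carry 1
  2+9+1 = C
  8+C = 4 carry 1
  6+6+1 = D
  4+4 = 8
  6+A = 0 carry 1
  3+2+1 = 6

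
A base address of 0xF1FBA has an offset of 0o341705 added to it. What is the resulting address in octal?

0o4161577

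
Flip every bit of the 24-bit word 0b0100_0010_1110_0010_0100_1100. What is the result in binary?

0b101111010001110110110011

Invert each bit: 010000101110001001001100 → 101111010001110110110011.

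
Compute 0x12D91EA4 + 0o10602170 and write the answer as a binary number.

0b10010111111000010001100011100

0x12D91EA4 = 0b10010110110010001111010100100 in binary.
0o10602170 = 0b1000110000010001111000 in binary.
Add column by column in base 2, right to left:
  0+0 = 0
  0+0 = 0
  1+0 = 1
  0+1 = 1
  0+1 = 1
  1+1 = 0 carry 1
  0+1+1 = 0 carry 1
  1+0+1 = 0 carry 1
  0+0+1 = 1
  1+0 = 1
  1+1 = 0 carry 1
  1+0+1 = 0 carry 1
  1+0+1 = 0 carry 1
  0+0+1 = 1
  0+0 = 0
  0+0 = 0
  1+1 = 0 carry 1
  0+1+1 = 0 carry 1
  0+0+1 = 1
  1+0 = 1
  1+0 = 1
  0+1 = 1
  1+0 = 1
  1+0 = 1
  0+0 = 0
  1+0 = 1
  0+0 = 0
  0+0 = 0
  1+0 = 1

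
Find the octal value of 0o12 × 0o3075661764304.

Multiply each base-8 digit by 10, carrying:
  4×10 = 40 → write 0 carry 5
  0×10+5 = 5 → write 5
  3×10 = 30 → write 6 carry 3
  4×10+3 = 43 → write 3 carry 5
  6×10+5 = 65 → write 1 carry 8
  7×10+8 = 78 → write 6 carry 9
  1×10+9 = 19 → write 3 carry 2
  6×10+2 = 62 → write 6 carry 7
  6×10+7 = 67 → write 3 carry 8
  5×10+8 = 58 → write 2 carry 7
  7×10+7 = 77 → write 5 carry 9
  0×10+9 = 9 → write 1 carry 1
  3×10+1 = 31 → write 7 carry 3
  remaining carry: 3

0o37152363613650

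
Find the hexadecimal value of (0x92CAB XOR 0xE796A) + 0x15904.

First 0x92CAB XOR 0xE796A = 0x755C1.
Add column by column in base 16, right to left:
  1+4 = 5
  C+0 = C
  5+9 = E
  5+5 = A
  7+1 = 8

0x8AEC5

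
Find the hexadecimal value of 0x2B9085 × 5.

0xD9D299

Multiply each base-16 digit by 5, carrying:
  5×5 = 25 → write 9 carry 1
  8×5+1 = 41 → write 9 carry 2
  0×5+2 = 2 → write 2
  9×5 = 45 → write D carry 2
  B×5+2 = 57 → write 9 carry 3
  2×5+3 = 13 → write D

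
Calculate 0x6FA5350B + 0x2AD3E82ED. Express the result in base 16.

0x31CE3B7F8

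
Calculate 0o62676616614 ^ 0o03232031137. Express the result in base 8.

XOR each oct digit independently (no carries):
  6^0=6, 2^3=1, 6^2=4, 7^3=4, 6^2=4, 6^0=6, 1^3=2, 6^1=7, 6^1=7, 1^3=2, 4^7=3

0o61444627723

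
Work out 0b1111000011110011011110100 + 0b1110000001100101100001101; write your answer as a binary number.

Add column by column in base 2, right to left:
  0+1 = 1
  0+0 = 0
  1+1 = 0 carry 1
  0+1+1 = 0 carry 1
  1+0+1 = 0 carry 1
  1+0+1 = 0 carry 1
  1+0+1 = 0 carry 1
  1+0+1 = 0 carry 1
  0+1+1 = 0 carry 1
  1+1+1 = 1 carry 1
  1+0+1 = 0 carry 1
  0+1+1 = 0 carry 1
  0+0+1 = 1
  1+0 = 1
  1+1 = 0 carry 1
  1+1+1 = 1 carry 1
  1+0+1 = 0 carry 1
  0+0+1 = 1
  0+0 = 0
  0+0 = 0
  0+0 = 0
  1+0 = 1
  1+1 = 0 carry 1
  1+1+1 = 1 carry 1
  1+1+1 = 1 carry 1
  final carry 1

0b11101000101011001000000001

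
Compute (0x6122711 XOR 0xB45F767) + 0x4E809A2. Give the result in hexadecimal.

0x123FDA18

First 0x6122711 XOR 0xB45F767 = 0xD57D076.
Add column by column in base 16, right to left:
  6+2 = 8
  7+A = 1 carry 1
  0+9+1 = A
  D+0 = D
  7+8 = F
  5+E = 3 carry 1
  D+4+1 = 2 carry 1
  final carry 1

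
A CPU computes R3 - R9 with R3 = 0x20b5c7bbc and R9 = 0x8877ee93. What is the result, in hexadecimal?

0x182e48d29

Subtract column by column in base 16:
  c-3 → 9
  b-9 → 2
  b-e → d (borrow)
  7-e-1 → 8 (borrow)
  c-7-1 → 4
  5-7 → e (borrow)
  b-8-1 → 2
  0-8 → 8 (borrow)
  2-0-1 → 1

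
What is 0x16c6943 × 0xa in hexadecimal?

0xe3c1c9e

Multiply each base-16 digit by 10, carrying:
  3×10 = 30 → write e carry 1
  4×10+1 = 41 → write 9 carry 2
  9×10+2 = 92 → write c carry 5
  6×10+5 = 65 → write 1 carry 4
  c×10+4 = 124 → write c carry 7
  6×10+7 = 67 → write 3 carry 4
  1×10+4 = 14 → write e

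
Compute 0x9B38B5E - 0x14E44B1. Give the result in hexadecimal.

Subtract column by column in base 16:
  E-1 → D
  5-B → A (borrow)
  B-4-1 → 6
  8-4 → 4
  3-E → 5 (borrow)
  B-4-1 → 6
  9-1 → 8

0x86546AD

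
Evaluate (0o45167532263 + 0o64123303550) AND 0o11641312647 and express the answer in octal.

0o11201012003

Add column by column in base 8, right to left:
  3+0 = 3
  6+5 = 3 carry 1
  2+5+1 = 0 carry 1
  2+3+1 = 6
  3+0 = 3
  5+3 = 0 carry 1
  7+3+1 = 3 carry 1
  6+2+1 = 1 carry 1
  1+1+1 = 3
  5+4 = 1 carry 1
  4+6+1 = 3 carry 1
  final carry 1
Sum = 0o131313036033; now AND with 0o11641312647:
  1&0=0, 3&1=1, 1&1=1, 3&6=2, 1&4=0, 3&1=1, 0&3=0, 3&1=1, 6&2=2, 0&6=0, 3&4=0, 3&7=3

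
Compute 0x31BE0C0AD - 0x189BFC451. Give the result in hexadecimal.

0x19220FC5C

Subtract column by column in base 16:
  D-1 → C
  A-5 → 5
  0-4 → C (borrow)
  C-C-1 → F (borrow)
  0-F-1 → 0 (borrow)
  E-B-1 → 2
  B-9 → 2
  1-8 → 9 (borrow)
  3-1-1 → 1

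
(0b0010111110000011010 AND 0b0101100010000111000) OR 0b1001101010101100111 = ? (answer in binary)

0b0010111110000011010 AND 0b0101100010000111000 = 0b0000100010000011000.
Then OR with 0b1001101010101100111.

0b1001101010101111111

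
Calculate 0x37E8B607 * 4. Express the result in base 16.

Multiply each base-16 digit by 4, carrying:
  7×4 = 28 → write C carry 1
  0×4+1 = 1 → write 1
  6×4 = 24 → write 8 carry 1
  B×4+1 = 45 → write D carry 2
  8×4+2 = 34 → write 2 carry 2
  E×4+2 = 58 → write A carry 3
  7×4+3 = 31 → write F carry 1
  3×4+1 = 13 → write D

0xDFA2D81C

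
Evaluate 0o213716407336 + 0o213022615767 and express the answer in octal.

0o426741225325

Add column by column in base 8, right to left:
  6+7 = 5 carry 1
  3+6+1 = 2 carry 1
  3+7+1 = 3 carry 1
  7+5+1 = 5 carry 1
  0+1+1 = 2
  4+6 = 2 carry 1
  6+2+1 = 1 carry 1
  1+2+1 = 4
  7+0 = 7
  3+3 = 6
  1+1 = 2
  2+2 = 4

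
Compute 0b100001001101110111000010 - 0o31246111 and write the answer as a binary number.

0o31246111 = 0b11001010100110001001001 in binary.
Subtract column by column in base 2:
  0-1 → 1 (borrow)
  1-0-1 → 0
  0-0 → 0
  0-1 → 1 (borrow)
  0-0-1 → 1 (borrow)
  0-0-1 → 1 (borrow)
  1-1-1 → 1 (borrow)
  1-0-1 → 0
  1-0 → 1
  0-0 → 0
  1-1 → 0
  1-1 → 0
  1-0 → 1
  0-0 → 0
  1-1 → 0
  1-0 → 1
  0-1 → 1 (borrow)
  0-0-1 → 1 (borrow)
  1-1-1 → 1 (borrow)
  0-0-1 → 1 (borrow)
  0-0-1 → 1 (borrow)
  0-1-1 → 0 (borrow)
  0-1-1 → 0 (borrow)
  1-0-1 → 0

0b111111001000101111001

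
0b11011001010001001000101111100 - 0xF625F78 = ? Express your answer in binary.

0xF625F78 = 0b1111011000100101111101111000 in binary.
Subtract column by column in base 2:
  0-0 → 0
  0-0 → 0
  1-0 → 1
  1-1 → 0
  1-1 → 0
  1-1 → 0
  1-1 → 0
  0-0 → 0
  1-1 → 0
  0-1 → 1 (borrow)
  0-1-1 → 0 (borrow)
  0-1-1 → 0 (borrow)
  1-1-1 → 1 (borrow)
  0-0-1 → 1 (borrow)
  0-1-1 → 0 (borrow)
  1-0-1 → 0
  0-0 → 0
  0-1 → 1 (borrow)
  0-0-1 → 1 (borrow)
  1-0-1 → 0
  0-0 → 0
  1-1 → 0
  0-1 → 1 (borrow)
  0-0-1 → 1 (borrow)
  1-1-1 → 1 (borrow)
  1-1-1 → 1 (borrow)
  0-1-1 → 0 (borrow)
  1-1-1 → 1 (borrow)
  1-0-1 → 0

0b1011110001100011001000000100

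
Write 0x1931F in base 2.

0b11001001100011111

Expand each hex digit to 4 bits: 1=0001 9=1001 3=0011 1=0001 F=1111.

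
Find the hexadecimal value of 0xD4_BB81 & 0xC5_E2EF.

0xC4A281

AND each hex digit independently (no carries):
  D&C=C, 4&5=4, B&E=A, B&2=2, 8&E=8, 1&F=1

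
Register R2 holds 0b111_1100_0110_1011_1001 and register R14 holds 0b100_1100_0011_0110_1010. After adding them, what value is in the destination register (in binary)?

Add column by column in base 2, right to left:
  1+0 = 1
  0+1 = 1
  0+0 = 0
  1+1 = 0 carry 1
  1+0+1 = 0 carry 1
  1+1+1 = 1 carry 1
  0+1+1 = 0 carry 1
  1+0+1 = 0 carry 1
  0+1+1 = 0 carry 1
  1+1+1 = 1 carry 1
  1+0+1 = 0 carry 1
  0+0+1 = 1
  0+0 = 0
  0+0 = 0
  1+1 = 0 carry 1
  1+1+1 = 1 carry 1
  1+0+1 = 0 carry 1
  1+0+1 = 0 carry 1
  1+1+1 = 1 carry 1
  final carry 1

0b11001000101000100011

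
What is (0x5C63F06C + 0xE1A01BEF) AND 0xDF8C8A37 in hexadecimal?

0x1E040813

Add column by column in base 16, right to left:
  C+F = B carry 1
  6+E+1 = 5 carry 1
  0+B+1 = C
  F+1 = 0 carry 1
  3+0+1 = 4
  6+A = 0 carry 1
  C+1+1 = E
  5+E = 3 carry 1
  final carry 1
Sum = 0x13E040C5B; now AND with 0xDF8C8A37:
  1&0=0, 3&D=1, E&F=E, 0&8=0, 4&C=4, 0&8=0, C&A=8, 5&3=1, B&7=3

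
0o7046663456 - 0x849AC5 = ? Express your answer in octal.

0x849AC5 = 0o41115305 in octal.
Subtract column by column in base 8:
  6-5 → 1
  5-0 → 5
  4-3 → 1
  3-5 → 6 (borrow)
  6-1-1 → 4
  6-1 → 5
  6-1 → 5
  4-4 → 0
  0-0 → 0
  7-0 → 7

0o7005546151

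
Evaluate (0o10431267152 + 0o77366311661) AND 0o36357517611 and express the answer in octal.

Add column by column in base 8, right to left:
  2+1 = 3
  5+6 = 3 carry 1
  1+6+1 = 0 carry 1
  7+1+1 = 1 carry 1
  6+1+1 = 0 carry 1
  2+3+1 = 6
  1+6 = 7
  3+6 = 1 carry 1
  4+3+1 = 0 carry 1
  0+7+1 = 0 carry 1
  1+7+1 = 1 carry 1
  final carry 1
Sum = 0o110017601033; now AND with 0o36357517611:
  1&0=0, 1&3=1, 0&6=0, 0&3=0, 1&5=1, 7&7=7, 6&5=4, 0&1=0, 1&7=1, 0&6=0, 3&1=1, 3&1=1

0o10017401011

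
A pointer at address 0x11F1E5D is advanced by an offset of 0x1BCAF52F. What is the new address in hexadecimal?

Add column by column in base 16, right to left:
  D+F = C carry 1
  5+2+1 = 8
  E+5 = 3 carry 1
  1+F+1 = 1 carry 1
  F+A+1 = A carry 1
  1+C+1 = E
  1+B = C
  0+1 = 1

0x1CEA138C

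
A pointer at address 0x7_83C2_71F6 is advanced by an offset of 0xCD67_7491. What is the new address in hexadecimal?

0x85129E687

Add column by column in base 16, right to left:
  6+1 = 7
  F+9 = 8 carry 1
  1+4+1 = 6
  7+7 = E
  2+7 = 9
  C+6 = 2 carry 1
  3+D+1 = 1 carry 1
  8+C+1 = 5 carry 1
  7+0+1 = 8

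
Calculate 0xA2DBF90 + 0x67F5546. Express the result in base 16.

0x10AD14D6

Add column by column in base 16, right to left:
  0+6 = 6
  9+4 = D
  F+5 = 4 carry 1
  B+5+1 = 1 carry 1
  D+F+1 = D carry 1
  2+7+1 = A
  A+6 = 0 carry 1
  final carry 1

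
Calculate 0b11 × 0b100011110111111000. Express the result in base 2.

0b1101011100111101000

Multiply each base-2 digit by 3, carrying:
  0×3 = 0 → write 0
  0×3 = 0 → write 0
  0×3 = 0 → write 0
  1×3 = 3 → write 1 carry 1
  1×3+1 = 4 → write 0 carry 2
  1×3+2 = 5 → write 1 carry 2
  1×3+2 = 5 → write 1 carry 2
  1×3+2 = 5 → write 1 carry 2
  1×3+2 = 5 → write 1 carry 2
  0×3+2 = 2 → write 0 carry 1
  1×3+1 = 4 → write 0 carry 2
  1×3+2 = 5 → write 1 carry 2
  1×3+2 = 5 → write 1 carry 2
  1×3+2 = 5 → write 1 carry 2
  0×3+2 = 2 → write 0 carry 1
  0×3+1 = 1 → write 1
  0×3 = 0 → write 0
  1×3 = 3 → write 1 carry 1
  remaining carry: 1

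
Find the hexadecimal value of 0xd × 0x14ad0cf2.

Multiply each base-16 digit by 13, carrying:
  2×13 = 26 → write a carry 1
  f×13+1 = 196 → write 4 carry 12
  c×13+12 = 168 → write 8 carry 10
  0×13+10 = 10 → write a
  d×13 = 169 → write 9 carry 10
  a×13+10 = 140 → write c carry 8
  4×13+8 = 60 → write c carry 3
  1×13+3 = 16 → write 0 carry 1
  remaining carry: 1

0x10cc9a84a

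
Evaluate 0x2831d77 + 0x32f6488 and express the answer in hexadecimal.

0x5b281ff

Add column by column in base 16, right to left:
  7+8 = f
  7+8 = f
  d+4 = 1 carry 1
  1+6+1 = 8
  3+f = 2 carry 1
  8+2+1 = b
  2+3 = 5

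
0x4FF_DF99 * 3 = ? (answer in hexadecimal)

Multiply each base-16 digit by 3, carrying:
  9×3 = 27 → write B carry 1
  9×3+1 = 28 → write C carry 1
  F×3+1 = 46 → write E carry 2
  D×3+2 = 41 → write 9 carry 2
  F×3+2 = 47 → write F carry 2
  F×3+2 = 47 → write F carry 2
  4×3+2 = 14 → write E

0xEFF9ECB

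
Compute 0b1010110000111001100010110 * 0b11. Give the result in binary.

Multiply each base-2 digit by 3, carrying:
  0×3 = 0 → write 0
  1×3 = 3 → write 1 carry 1
  1×3+1 = 4 → write 0 carry 2
  0×3+2 = 2 → write 0 carry 1
  1×3+1 = 4 → write 0 carry 2
  0×3+2 = 2 → write 0 carry 1
  0×3+1 = 1 → write 1
  0×3 = 0 → write 0
  1×3 = 3 → write 1 carry 1
  1×3+1 = 4 → write 0 carry 2
  0×3+2 = 2 → write 0 carry 1
  0×3+1 = 1 → write 1
  1×3 = 3 → write 1 carry 1
  1×3+1 = 4 → write 0 carry 2
  1×3+2 = 5 → write 1 carry 2
  0×3+2 = 2 → write 0 carry 1
  0×3+1 = 1 → write 1
  0×3 = 0 → write 0
  0×3 = 0 → write 0
  1×3 = 3 → write 1 carry 1
  1×3+1 = 4 → write 0 carry 2
  0×3+2 = 2 → write 0 carry 1
  1×3+1 = 4 → write 0 carry 2
  0×3+2 = 2 → write 0 carry 1
  1×3+1 = 4 → write 0 carry 2
  remaining carry: 10

0b100000010010101100101000010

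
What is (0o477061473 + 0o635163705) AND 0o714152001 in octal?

0o314040000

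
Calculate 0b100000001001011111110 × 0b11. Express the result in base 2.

Multiply each base-2 digit by 3, carrying:
  0×3 = 0 → write 0
  1×3 = 3 → write 1 carry 1
  1×3+1 = 4 → write 0 carry 2
  1×3+2 = 5 → write 1 carry 2
  1×3+2 = 5 → write 1 carry 2
  1×3+2 = 5 → write 1 carry 2
  1×3+2 = 5 → write 1 carry 2
  1×3+2 = 5 → write 1 carry 2
  0×3+2 = 2 → write 0 carry 1
  1×3+1 = 4 → write 0 carry 2
  0×3+2 = 2 → write 0 carry 1
  0×3+1 = 1 → write 1
  1×3 = 3 → write 1 carry 1
  0×3+1 = 1 → write 1
  0×3 = 0 → write 0
  0×3 = 0 → write 0
  0×3 = 0 → write 0
  0×3 = 0 → write 0
  0×3 = 0 → write 0
  0×3 = 0 → write 0
  1×3 = 3 → write 1 carry 1
  remaining carry: 1

0b1100000011100011111010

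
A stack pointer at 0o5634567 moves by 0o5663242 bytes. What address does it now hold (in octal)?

Add column by column in base 8, right to left:
  7+2 = 1 carry 1
  6+4+1 = 3 carry 1
  5+2+1 = 0 carry 1
  4+3+1 = 0 carry 1
  3+6+1 = 2 carry 1
  6+6+1 = 5 carry 1
  5+5+1 = 3 carry 1
  final carry 1

0o13520031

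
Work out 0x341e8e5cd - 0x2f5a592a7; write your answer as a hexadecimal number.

Subtract column by column in base 16:
  d-7 → 6
  c-a → 2
  5-2 → 3
  e-9 → 5
  8-5 → 3
  e-a → 4
  1-5 → c (borrow)
  4-f-1 → 4 (borrow)
  3-2-1 → 0

0x4c435326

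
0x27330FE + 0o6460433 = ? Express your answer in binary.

0b10100011011001001000011001

0x27330FE = 0b10011100110011000011111110 in binary.
0o6460433 = 0b110100110000100011011 in binary.
Add column by column in base 2, right to left:
  0+1 = 1
  1+1 = 0 carry 1
  1+0+1 = 0 carry 1
  1+1+1 = 1 carry 1
  1+1+1 = 1 carry 1
  1+0+1 = 0 carry 1
  1+0+1 = 0 carry 1
  1+0+1 = 0 carry 1
  0+1+1 = 0 carry 1
  0+0+1 = 1
  0+0 = 0
  0+0 = 0
  1+0 = 1
  1+1 = 0 carry 1
  0+1+1 = 0 carry 1
  0+0+1 = 1
  1+0 = 1
  1+1 = 0 carry 1
  0+0+1 = 1
  0+1 = 1
  1+1 = 0 carry 1
  1+0+1 = 0 carry 1
  1+0+1 = 0 carry 1
  0+0+1 = 1
  0+0 = 0
  1+0 = 1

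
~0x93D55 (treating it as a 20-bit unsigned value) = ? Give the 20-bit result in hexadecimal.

Each hex digit d becomes F−d:
  9→6, 3→C, D→2, 5→A, 5→A

0x6C2AA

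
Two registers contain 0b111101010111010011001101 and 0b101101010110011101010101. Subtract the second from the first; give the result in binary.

Subtract column by column in base 2:
  1-1 → 0
  0-0 → 0
  1-1 → 0
  1-0 → 1
  0-1 → 1 (borrow)
  0-0-1 → 1 (borrow)
  1-1-1 → 1 (borrow)
  1-0-1 → 0
  0-1 → 1 (borrow)
  0-1-1 → 0 (borrow)
  1-1-1 → 1 (borrow)
  0-0-1 → 1 (borrow)
  1-0-1 → 0
  1-1 → 0
  1-1 → 0
  0-0 → 0
  1-1 → 0
  0-0 → 0
  1-1 → 0
  0-0 → 0
  1-1 → 0
  1-1 → 0
  1-0 → 1
  1-1 → 0

0b10000000000110101111000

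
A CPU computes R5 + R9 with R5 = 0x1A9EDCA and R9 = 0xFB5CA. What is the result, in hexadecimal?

0x1B9A394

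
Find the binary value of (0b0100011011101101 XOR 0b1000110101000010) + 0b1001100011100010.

0b10110010010010001

First 0b0100011011101101 XOR 0b1000110101000010 = 0b1100101110101111.
Add column by column in base 2, right to left:
  1+0 = 1
  1+1 = 0 carry 1
  1+0+1 = 0 carry 1
  1+0+1 = 0 carry 1
  0+0+1 = 1
  1+1 = 0 carry 1
  0+1+1 = 0 carry 1
  1+1+1 = 1 carry 1
  1+0+1 = 0 carry 1
  1+0+1 = 0 carry 1
  0+0+1 = 1
  1+1 = 0 carry 1
  0+1+1 = 0 carry 1
  0+0+1 = 1
  1+0 = 1
  1+1 = 0 carry 1
  final carry 1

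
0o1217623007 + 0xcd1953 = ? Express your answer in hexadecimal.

0o1217623007 = 0xa3f2607 in hexadecimal.
Add column by column in base 16, right to left:
  7+3 = a
  0+5 = 5
  6+9 = f
  2+1 = 3
  f+d = c carry 1
  3+c+1 = 0 carry 1
  a+0+1 = b

0xb0c3f5a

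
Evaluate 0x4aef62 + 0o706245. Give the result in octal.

0x4aef62 = 0o22567542 in octal.
Add column by column in base 8, right to left:
  2+5 = 7
  4+4 = 0 carry 1
  5+2+1 = 0 carry 1
  7+6+1 = 6 carry 1
  6+0+1 = 7
  5+7 = 4 carry 1
  2+0+1 = 3
  2+0 = 2

0o23476007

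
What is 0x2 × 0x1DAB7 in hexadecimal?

Multiply each base-16 digit by 2, carrying:
  7×2 = 14 → write E
  B×2 = 22 → write 6 carry 1
  A×2+1 = 21 → write 5 carry 1
  D×2+1 = 27 → write B carry 1
  1×2+1 = 3 → write 3

0x3B56E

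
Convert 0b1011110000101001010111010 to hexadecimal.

0x17852BA

Group the bits into nibbles: 0001 0111 1000 0101 0010 1011 1010 → 17852BA.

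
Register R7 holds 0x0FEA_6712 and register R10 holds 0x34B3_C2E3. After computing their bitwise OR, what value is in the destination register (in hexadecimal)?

0x3FFBE7F3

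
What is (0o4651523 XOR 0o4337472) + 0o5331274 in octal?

0o6117445

First 0o4651523 XOR 0o4337472 = 0o0566151.
Add column by column in base 8, right to left:
  1+4 = 5
  5+7 = 4 carry 1
  1+2+1 = 4
  6+1 = 7
  6+3 = 1 carry 1
  5+3+1 = 1 carry 1
  0+5+1 = 6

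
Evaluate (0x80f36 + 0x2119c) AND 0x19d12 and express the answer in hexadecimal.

Add column by column in base 16, right to left:
  6+c = 2 carry 1
  3+9+1 = d
  f+1 = 0 carry 1
  0+1+1 = 2
  8+2 = a
Sum = 0xa20d2; now AND with 0x19d12:
  a&1=0, 2&9=0, 0&d=0, d&1=1, 2&2=2

0x12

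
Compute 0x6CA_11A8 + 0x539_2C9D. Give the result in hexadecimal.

0xC033E45

Add column by column in base 16, right to left:
  8+D = 5 carry 1
  A+9+1 = 4 carry 1
  1+C+1 = E
  1+2 = 3
  A+9 = 3 carry 1
  C+3+1 = 0 carry 1
  6+5+1 = C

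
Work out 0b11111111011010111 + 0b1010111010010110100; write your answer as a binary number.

Add column by column in base 2, right to left:
  1+0 = 1
  1+0 = 1
  1+1 = 0 carry 1
  0+0+1 = 1
  1+1 = 0 carry 1
  0+1+1 = 0 carry 1
  1+0+1 = 0 carry 1
  1+1+1 = 1 carry 1
  0+0+1 = 1
  1+0 = 1
  1+1 = 0 carry 1
  1+0+1 = 0 carry 1
  1+1+1 = 1 carry 1
  1+1+1 = 1 carry 1
  1+1+1 = 1 carry 1
  1+0+1 = 0 carry 1
  1+1+1 = 1 carry 1
  0+0+1 = 1
  0+1 = 1

0b1110111001110001011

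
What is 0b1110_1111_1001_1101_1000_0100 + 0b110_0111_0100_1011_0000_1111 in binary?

0b1010101101110100010010011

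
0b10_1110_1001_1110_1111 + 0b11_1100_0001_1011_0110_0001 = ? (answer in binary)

Add column by column in base 2, right to left:
  1+1 = 0 carry 1
  1+0+1 = 0 carry 1
  1+0+1 = 0 carry 1
  1+0+1 = 0 carry 1
  0+0+1 = 1
  1+1 = 0 carry 1
  1+1+1 = 1 carry 1
  1+0+1 = 0 carry 1
  1+1+1 = 1 carry 1
  0+1+1 = 0 carry 1
  0+0+1 = 1
  1+1 = 0 carry 1
  0+1+1 = 0 carry 1
  1+0+1 = 0 carry 1
  1+0+1 = 0 carry 1
  1+0+1 = 0 carry 1
  0+0+1 = 1
  1+0 = 1
  0+1 = 1
  0+1 = 1
  0+1 = 1
  0+1 = 1

0b1111110000010101010000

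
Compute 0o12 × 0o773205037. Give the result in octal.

0o11720462466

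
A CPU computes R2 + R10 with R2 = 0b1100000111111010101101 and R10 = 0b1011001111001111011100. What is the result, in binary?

Add column by column in base 2, right to left:
  1+0 = 1
  0+0 = 0
  1+1 = 0 carry 1
  1+1+1 = 1 carry 1
  0+1+1 = 0 carry 1
  1+0+1 = 0 carry 1
  0+1+1 = 0 carry 1
  1+1+1 = 1 carry 1
  0+1+1 = 0 carry 1
  1+1+1 = 1 carry 1
  1+0+1 = 0 carry 1
  1+0+1 = 0 carry 1
  1+1+1 = 1 carry 1
  1+1+1 = 1 carry 1
  1+1+1 = 1 carry 1
  0+1+1 = 0 carry 1
  0+0+1 = 1
  0+0 = 0
  0+1 = 1
  0+1 = 1
  1+0 = 1
  1+1 = 0 carry 1
  final carry 1

0b10111010111001010001001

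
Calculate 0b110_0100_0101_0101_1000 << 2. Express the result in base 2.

Left shift by 2: append 2 zero bits.

0b110010001010101100000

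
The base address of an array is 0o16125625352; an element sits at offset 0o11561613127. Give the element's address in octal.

Add column by column in base 8, right to left:
  2+7 = 1 carry 1
  5+2+1 = 0 carry 1
  3+1+1 = 5
  5+3 = 0 carry 1
  2+1+1 = 4
  6+6 = 4 carry 1
  5+1+1 = 7
  2+6 = 0 carry 1
  1+5+1 = 7
  6+1 = 7
  1+1 = 2

0o27707440501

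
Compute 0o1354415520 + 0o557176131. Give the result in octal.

Add column by column in base 8, right to left:
  0+1 = 1
  2+3 = 5
  5+1 = 6
  5+6 = 3 carry 1
  1+7+1 = 1 carry 1
  4+1+1 = 6
  4+7 = 3 carry 1
  5+5+1 = 3 carry 1
  3+5+1 = 1 carry 1
  1+0+1 = 2

0o2133613651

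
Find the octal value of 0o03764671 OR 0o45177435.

0o47777675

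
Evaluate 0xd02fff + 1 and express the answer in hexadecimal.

The trailing 3 digits are F (max in base 16), so adding 1 cascades: they roll to 0 and the next digit up increments.

0xd03000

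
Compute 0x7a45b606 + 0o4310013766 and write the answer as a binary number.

0b10011101011001011100110111111100

0x7a45b606 = 0b1111010010001011011011000000110 in binary.
0o4310013766 = 0b100011001000000001011111110110 in binary.
Add column by column in base 2, right to left:
  0+0 = 0
  1+1 = 0 carry 1
  1+1+1 = 1 carry 1
  0+0+1 = 1
  0+1 = 1
  0+1 = 1
  0+1 = 1
  0+1 = 1
  0+1 = 1
  1+1 = 0 carry 1
  1+1+1 = 1 carry 1
  0+0+1 = 1
  1+1 = 0 carry 1
  1+0+1 = 0 carry 1
  0+0+1 = 1
  1+0 = 1
  1+0 = 1
  0+0 = 0
  1+0 = 1
  0+0 = 0
  0+0 = 0
  0+1 = 1
  1+0 = 1
  0+0 = 0
  0+1 = 1
  1+1 = 0 carry 1
  0+0+1 = 1
  1+0 = 1
  1+0 = 1
  1+1 = 0 carry 1
  1+0+1 = 0 carry 1
  final carry 1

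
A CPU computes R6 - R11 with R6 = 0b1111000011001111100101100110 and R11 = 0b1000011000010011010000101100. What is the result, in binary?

Subtract column by column in base 2:
  0-0 → 0
  1-0 → 1
  1-1 → 0
  0-1 → 1 (borrow)
  0-0-1 → 1 (borrow)
  1-1-1 → 1 (borrow)
  1-0-1 → 0
  0-0 → 0
  1-0 → 1
  0-0 → 0
  0-1 → 1 (borrow)
  1-0-1 → 0
  1-1 → 0
  1-1 → 0
  1-0 → 1
  1-0 → 1
  0-1 → 1 (borrow)
  0-0-1 → 1 (borrow)
  1-0-1 → 0
  1-0 → 1
  0-0 → 0
  0-1 → 1 (borrow)
  0-1-1 → 0 (borrow)
  0-0-1 → 1 (borrow)
  1-0-1 → 0
  1-0 → 1
  1-0 → 1
  1-1 → 0

0b110101010111100010100111010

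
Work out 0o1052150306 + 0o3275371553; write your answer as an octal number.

0o4347542061

Add column by column in base 8, right to left:
  6+3 = 1 carry 1
  0+5+1 = 6
  3+5 = 0 carry 1
  0+1+1 = 2
  5+7 = 4 carry 1
  1+3+1 = 5
  2+5 = 7
  5+7 = 4 carry 1
  0+2+1 = 3
  1+3 = 4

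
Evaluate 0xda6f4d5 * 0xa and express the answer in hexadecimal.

0x88859052

Multiply each base-16 digit by 10, carrying:
  5×10 = 50 → write 2 carry 3
  d×10+3 = 133 → write 5 carry 8
  4×10+8 = 48 → write 0 carry 3
  f×10+3 = 153 → write 9 carry 9
  6×10+9 = 69 → write 5 carry 4
  a×10+4 = 104 → write 8 carry 6
  d×10+6 = 136 → write 8 carry 8
  remaining carry: 8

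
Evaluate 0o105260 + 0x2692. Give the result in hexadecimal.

0xB142

0o105260 = 0x8AB0 in hexadecimal.
Add column by column in base 16, right to left:
  0+2 = 2
  B+9 = 4 carry 1
  A+6+1 = 1 carry 1
  8+2+1 = B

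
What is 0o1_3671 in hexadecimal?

Each octal digit is 3 bits: 1=001 3=011 6=110 7=111 1=001.
Group the bits into nibbles: 0001 0111 1011 1001 → 17B9.

0x17B9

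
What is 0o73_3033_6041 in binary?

Each octal digit is 3 bits: 7=111 3=011 3=011 0=000 3=011 3=011 6=110 0=000 4=100 1=001.

0b111011011000011011110000100001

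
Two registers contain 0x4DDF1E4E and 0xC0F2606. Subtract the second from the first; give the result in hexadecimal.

0x41CFF848

Subtract column by column in base 16:
  E-6 → 8
  4-0 → 4
  E-6 → 8
  1-2 → F (borrow)
  F-F-1 → F (borrow)
  D-0-1 → C
  D-C → 1
  4-0 → 4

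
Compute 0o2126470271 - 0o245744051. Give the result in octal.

Subtract column by column in base 8:
  1-1 → 0
  7-5 → 2
  2-0 → 2
  0-4 → 4 (borrow)
  7-4-1 → 2
  4-7 → 5 (borrow)
  6-5-1 → 0
  2-4 → 6 (borrow)
  1-2-1 → 6 (borrow)
  2-0-1 → 1

0o1660524220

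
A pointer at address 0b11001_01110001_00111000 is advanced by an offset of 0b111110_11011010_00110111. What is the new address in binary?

Add column by column in base 2, right to left:
  0+1 = 1
  0+1 = 1
  0+1 = 1
  1+0 = 1
  1+1 = 0 carry 1
  1+1+1 = 1 carry 1
  0+0+1 = 1
  0+0 = 0
  1+0 = 1
  0+1 = 1
  0+0 = 0
  0+1 = 1
  1+1 = 0 carry 1
  1+0+1 = 0 carry 1
  1+1+1 = 1 carry 1
  0+1+1 = 0 carry 1
  1+0+1 = 0 carry 1
  0+1+1 = 0 carry 1
  0+1+1 = 0 carry 1
  1+1+1 = 1 carry 1
  1+1+1 = 1 carry 1
  0+1+1 = 0 carry 1
  final carry 1

0b10110000100101101101111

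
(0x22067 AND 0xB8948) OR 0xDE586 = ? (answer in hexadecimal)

0x22067 AND 0xB8948 = 0x20040.
Then OR with 0xDE586.

0xFE5C6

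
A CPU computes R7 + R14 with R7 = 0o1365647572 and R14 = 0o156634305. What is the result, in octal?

Add column by column in base 8, right to left:
  2+5 = 7
  7+0 = 7
  5+3 = 0 carry 1
  7+4+1 = 4 carry 1
  4+3+1 = 0 carry 1
  6+6+1 = 5 carry 1
  5+6+1 = 4 carry 1
  6+5+1 = 4 carry 1
  3+1+1 = 5
  1+0 = 1

0o1544504077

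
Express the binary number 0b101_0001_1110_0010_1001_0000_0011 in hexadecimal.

Group the bits into nibbles: 0101 0001 1110 0010 1001 0000 0011 → 51E2903.

0x51E2903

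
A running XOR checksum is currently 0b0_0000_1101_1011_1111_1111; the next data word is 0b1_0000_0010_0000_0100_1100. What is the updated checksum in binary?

XOR bit by bit (1 where the bits differ):
  000001101101111111111
^ 100000010000001001100
= 100001111101110110011

0b100001111101110110011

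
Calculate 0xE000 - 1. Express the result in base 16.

The trailing 3 digits are 0, so subtracting 1 borrows through: they become F and the next digit up decrements.

0xDFFF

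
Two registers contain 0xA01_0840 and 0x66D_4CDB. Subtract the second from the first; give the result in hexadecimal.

0x393BB65

Subtract column by column in base 16:
  0-B → 5 (borrow)
  4-D-1 → 6 (borrow)
  8-C-1 → B (borrow)
  0-4-1 → B (borrow)
  1-D-1 → 3 (borrow)
  0-6-1 → 9 (borrow)
  A-6-1 → 3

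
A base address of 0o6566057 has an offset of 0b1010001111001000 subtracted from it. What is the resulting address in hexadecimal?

0o6566057 = 0x1aec2f in hexadecimal.
0b1010001111001000 = 0xa3c8 in hexadecimal.
Subtract column by column in base 16:
  f-8 → 7
  2-c → 6 (borrow)
  c-3-1 → 8
  e-a → 4
  a-0 → a
  1-0 → 1

0x1a4867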